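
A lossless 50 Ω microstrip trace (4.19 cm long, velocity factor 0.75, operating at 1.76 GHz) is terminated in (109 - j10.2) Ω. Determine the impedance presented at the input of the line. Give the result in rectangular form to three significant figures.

λ = v/f = 0.75·c / 1.76 GHz = 0.128 m
βl = 2π·l/λ = 2π × 0.328 = 118°
tan(βl) = tan(118°) = -1.88
Z_in = Z_0·(Z_L + jZ_0·tanβl)/(Z_0 + jZ_L·tanβl)
     = 50·(109 − j104)/(30.8 − j205)

Z_in ≈ 28.8 + j22.3 Ω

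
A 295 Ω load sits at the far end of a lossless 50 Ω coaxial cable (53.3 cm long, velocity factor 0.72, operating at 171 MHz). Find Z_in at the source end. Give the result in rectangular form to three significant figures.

Z_in ≈ 34.7 + j82.6 Ω

λ = v/f = 0.72·c / 171 MHz = 1.26 m
βl = 2π·l/λ = 2π × 0.422 = 152°
tan(βl) = tan(152°) = -0.534
Z_in = Z_0·(Z_L + jZ_0·tanβl)/(Z_0 + jZ_L·tanβl)
     = 50·(295 − j26.7)/(50 − j157)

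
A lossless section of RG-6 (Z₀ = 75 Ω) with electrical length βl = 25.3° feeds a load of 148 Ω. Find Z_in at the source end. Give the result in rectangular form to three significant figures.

Z_in ≈ 96.8 − j54.9 Ω

tan(βl) = tan(25.3°) = 0.473
Z_in = Z_0·(Z_L + jZ_0·tanβl)/(Z_0 + jZ_L·tanβl)
     = 75·(148 + j35.5)/(75 + j70)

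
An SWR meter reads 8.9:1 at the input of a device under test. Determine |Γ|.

|Γ| = (S − 1)/(S + 1) = (8.9 − 1)/(8.9 + 1) = 7.9/9.9

|Γ| ≈ 0.798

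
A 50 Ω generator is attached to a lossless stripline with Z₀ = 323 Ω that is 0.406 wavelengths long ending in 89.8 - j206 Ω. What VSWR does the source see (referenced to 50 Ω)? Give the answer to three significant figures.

βl = 2π × 0.406 = 146°
tan(βl) = -0.67
Z_in = Z_0·(Z_L + jZ_0·tanβl)/(Z_0 + jZ_L·tanβl) = 359 − j621 Ω
Γ_s = (Z_in − Z_s)/(Z_in + Z_s) = (309 − j621)/(409 − j621), |Γ_s| = 0.933
VSWR = (1 + |Γ_s|)/(1 − |Γ_s|)

VSWR ≈ 28.8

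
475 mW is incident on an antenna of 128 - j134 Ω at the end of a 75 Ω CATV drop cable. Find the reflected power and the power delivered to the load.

|Γ| = |(53 − j134)/(203 − j134)| = 0.592
|Γ|² = 0.351
P_refl = |Γ|²·P_inc = 167 mW, P_del = (1 − |Γ|²)·P_inc = 308 mW

P_reflected ≈ 167 mW; P_delivered ≈ 308 mW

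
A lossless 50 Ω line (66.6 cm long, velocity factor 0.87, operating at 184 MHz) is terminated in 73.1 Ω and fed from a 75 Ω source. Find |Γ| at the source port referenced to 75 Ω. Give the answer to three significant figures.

λ = v/f = 0.87·c / 184 MHz = 1.42 m
βl = 2π·l/λ = 2π × 0.47 = 169°
tan(βl) = -0.194
Z_in = Z_0·(Z_L + jZ_0·tanβl)/(Z_0 + jZ_L·tanβl) = 70.2 + j10.2 Ω
Γ_s = (Z_in − Z_s)/(Z_in + Z_s) = (-4.79 + j10.2)/(145 + j10.2), |Γ_s| = 0.0775

|Γ| ≈ 0.0775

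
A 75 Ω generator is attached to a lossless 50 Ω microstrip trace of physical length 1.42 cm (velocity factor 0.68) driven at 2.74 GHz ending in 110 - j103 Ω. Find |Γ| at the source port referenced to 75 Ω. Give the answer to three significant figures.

λ = v/f = 0.68·c / 2.74 GHz = 0.0745 m
βl = 2π·l/λ = 2π × 0.191 = 68.7°
tan(βl) = 2.56
Z_in = Z_0·(Z_L + jZ_0·tanβl)/(Z_0 + jZ_L·tanβl) = 11.7 − j6.51 Ω
Γ_s = (Z_in − Z_s)/(Z_in + Z_s) = (-63.3 − j6.51)/(86.7 − j6.51), |Γ_s| = 0.732

|Γ| ≈ 0.732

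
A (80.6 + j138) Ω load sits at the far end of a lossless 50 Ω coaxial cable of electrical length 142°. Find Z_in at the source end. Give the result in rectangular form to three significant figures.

tan(βl) = tan(142°) = -0.781
Z_in = Z_0·(Z_L + jZ_0·tanβl)/(Z_0 + jZ_L·tanβl)
     = 50·(80.6 + j98.9)/(158 − j63)

Z_in ≈ 11.2 + j35.8 Ω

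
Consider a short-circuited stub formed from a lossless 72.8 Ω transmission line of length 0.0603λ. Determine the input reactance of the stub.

X_in ≈ 29 Ω (inductive)

βl = 2π × 0.0603 = 21.7°
tan(βl) = 0.398
For a short-circuited stub, Z_in = jZ_0·tan(βl)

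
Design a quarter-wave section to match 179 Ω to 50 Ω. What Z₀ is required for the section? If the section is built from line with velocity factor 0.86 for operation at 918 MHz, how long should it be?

Z_qwt = √(Z_0·R_L) = √(50 × 179) = √8950
λ = 0.86·c/f = 0.281 m, so l = λ/4 = 0.0703 m

Z_qwt ≈ 94.6 Ω; length ≈ 7.03 cm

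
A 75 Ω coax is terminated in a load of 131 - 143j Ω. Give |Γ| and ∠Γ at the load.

Γ ≈ 0.612 ∠ -33.8°

Γ = (Z_L − Z_0)/(Z_L + Z_0) = (56 − j143)/(206 − j143)
|Γ| = 154/251 = 0.612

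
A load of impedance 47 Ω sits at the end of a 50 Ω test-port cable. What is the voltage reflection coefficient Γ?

Γ = (Z_L − Z_0)/(Z_L + Z_0) = (47 − 50)/(47 + 50) = -3/97

Γ = -0.0309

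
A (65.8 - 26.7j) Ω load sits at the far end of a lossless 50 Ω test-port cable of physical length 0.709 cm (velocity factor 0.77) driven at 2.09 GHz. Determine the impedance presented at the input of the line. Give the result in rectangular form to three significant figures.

Z_in ≈ 42.7 − j23.9 Ω

λ = v/f = 0.77·c / 2.09 GHz = 0.111 m
βl = 2π·l/λ = 2π × 0.0641 = 23.1°
tan(βl) = tan(23.1°) = 0.426
Z_in = Z_0·(Z_L + jZ_0·tanβl)/(Z_0 + jZ_L·tanβl)
     = 50·(65.8 − j5.38)/(61.4 + j28.1)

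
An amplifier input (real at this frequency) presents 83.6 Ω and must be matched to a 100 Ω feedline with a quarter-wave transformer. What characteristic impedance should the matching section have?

Z_qwt = √(Z_0·R_L) = √(100 × 83.6) = √8360

Z_qwt ≈ 91.4 Ω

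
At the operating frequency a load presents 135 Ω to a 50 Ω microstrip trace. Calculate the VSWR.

VSWR ≈ 2.7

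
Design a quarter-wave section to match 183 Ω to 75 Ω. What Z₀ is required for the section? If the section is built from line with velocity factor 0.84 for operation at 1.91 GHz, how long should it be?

Z_qwt ≈ 117 Ω; length ≈ 3.3 cm

Z_qwt = √(Z_0·R_L) = √(75 × 183) = √13720
λ = 0.84·c/f = 0.132 m, so l = λ/4 = 0.033 m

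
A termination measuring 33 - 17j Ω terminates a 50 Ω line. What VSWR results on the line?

Γ = (Z_L − Z_0)/(Z_L + Z_0) = (-17 − j17)/(83 − j17)
|Γ| = 24/84.7 = 0.284
VSWR = (1 + |Γ|)/(1 − |Γ|) = 1.28/0.716

VSWR ≈ 1.79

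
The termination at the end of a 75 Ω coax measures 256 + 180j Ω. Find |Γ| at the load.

|Γ| ≈ 0.678

Γ = (Z_L − Z_0)/(Z_L + Z_0) = (181 + j180)/(331 + j180)
|Γ| = 255/377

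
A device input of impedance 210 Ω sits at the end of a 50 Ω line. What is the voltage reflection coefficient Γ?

Γ = 0.615

Γ = (Z_L − Z_0)/(Z_L + Z_0) = (210 − 50)/(210 + 50) = 160/260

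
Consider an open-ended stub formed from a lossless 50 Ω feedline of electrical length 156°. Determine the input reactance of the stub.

tan(βl) = -0.445
For an open-ended stub, Z_in = −jZ_0·cot(βl) = −jZ_0/tan(βl)

X_in ≈ 112 Ω (inductive)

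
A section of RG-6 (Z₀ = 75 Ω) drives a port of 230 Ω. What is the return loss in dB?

Γ = (230 − 75)/(230 + 75) = 0.508
RL = −20·log₁₀|Γ| = −20·log₁₀(0.508)

RL ≈ 5.88 dB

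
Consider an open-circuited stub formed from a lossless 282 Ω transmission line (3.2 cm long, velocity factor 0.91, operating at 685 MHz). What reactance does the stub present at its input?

λ = v/f = 0.91·c / 685 MHz = 0.399 m
βl = 2π·l/λ = 2π × 0.0803 = 28.9°
tan(βl) = 0.552
For an open-circuited stub, Z_in = −jZ_0·cot(βl) = −jZ_0/tan(βl)

X_in ≈ -511 Ω (capacitive)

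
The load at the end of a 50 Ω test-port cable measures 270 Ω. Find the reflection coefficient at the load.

Γ = 0.688

Γ = (Z_L − Z_0)/(Z_L + Z_0) = (270 − 50)/(270 + 50) = 220/320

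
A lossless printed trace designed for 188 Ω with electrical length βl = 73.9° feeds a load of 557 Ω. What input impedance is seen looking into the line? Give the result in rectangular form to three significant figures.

tan(βl) = tan(73.9°) = 3.46
Z_in = Z_0·(Z_L + jZ_0·tanβl)/(Z_0 + jZ_L·tanβl)
     = 188·(557 + j651)/(188 + j1930)

Z_in ≈ 68.1 − j47.6 Ω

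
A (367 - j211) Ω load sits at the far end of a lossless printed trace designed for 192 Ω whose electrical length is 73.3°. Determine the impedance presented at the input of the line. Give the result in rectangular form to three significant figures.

tan(βl) = tan(73.3°) = 3.33
Z_in = Z_0·(Z_L + jZ_0·tanβl)/(Z_0 + jZ_L·tanβl)
     = 192·(367 + j429)/(895 + j1220)

Z_in ≈ 71.3 − j5.42 Ω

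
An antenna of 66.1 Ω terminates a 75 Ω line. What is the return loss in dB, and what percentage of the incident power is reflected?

Γ = (66.1 − 75)/(66.1 + 75) = -0.0631
RL = −20·log₁₀(0.0631) = 24 dB
P_refl/P_inc = |Γ|² = 0.00398

RL ≈ 24 dB; 0.398% of incident power reflected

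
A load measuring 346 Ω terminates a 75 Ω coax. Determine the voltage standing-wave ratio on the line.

VSWR ≈ 4.61

Γ = (346 − 75)/(346 + 75) = 0.644
VSWR = (1 + 0.644)/(1 − 0.644)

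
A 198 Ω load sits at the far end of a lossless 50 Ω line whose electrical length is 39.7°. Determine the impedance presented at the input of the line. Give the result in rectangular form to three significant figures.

Z_in ≈ 28.3 − j51.6 Ω

tan(βl) = tan(39.7°) = 0.83
Z_in = Z_0·(Z_L + jZ_0·tanβl)/(Z_0 + jZ_L·tanβl)
     = 50·(198 + j41.5)/(50 + j164)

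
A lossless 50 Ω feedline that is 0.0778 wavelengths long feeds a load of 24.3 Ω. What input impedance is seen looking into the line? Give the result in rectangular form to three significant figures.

βl = 2π × 0.0778 = 28°
tan(βl) = tan(28°) = 0.532
Z_in = Z_0·(Z_L + jZ_0·tanβl)/(Z_0 + jZ_L·tanβl)
     = 50·(24.3 + j26.6)/(50 + j12.9)

Z_in ≈ 29.2 + j19 Ω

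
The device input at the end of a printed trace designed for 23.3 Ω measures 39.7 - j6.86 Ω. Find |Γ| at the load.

|Γ| ≈ 0.281

Γ = (Z_L − Z_0)/(Z_L + Z_0) = (16.4 − j6.86)/(63 − j6.86)
|Γ| = 17.8/63.4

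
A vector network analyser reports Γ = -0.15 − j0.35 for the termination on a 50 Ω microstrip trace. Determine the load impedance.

Z_L ≈ 29.6 − j24.2 Ω

Z_L = Z_0·(1 + Γ)/(1 − Γ) = 50·(0.85 − j0.35)/(1.15 + j0.35)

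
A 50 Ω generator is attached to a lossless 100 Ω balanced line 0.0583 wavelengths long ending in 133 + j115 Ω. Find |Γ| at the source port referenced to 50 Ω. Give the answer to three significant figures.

|Γ| ≈ 0.688

βl = 2π × 0.0583 = 21°
tan(βl) = 0.384
Z_in = Z_0·(Z_L + jZ_0·tanβl)/(Z_0 + jZ_L·tanβl) = 266 + j31.2 Ω
Γ_s = (Z_in − Z_s)/(Z_in + Z_s) = (216 + j31.2)/(316 + j31.2), |Γ_s| = 0.688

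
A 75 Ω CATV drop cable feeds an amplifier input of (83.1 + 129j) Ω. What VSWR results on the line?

Γ = (Z_L − Z_0)/(Z_L + Z_0) = (8.1 + j129)/(158.1 + j129)
|Γ| = 129/204 = 0.633
VSWR = (1 + |Γ|)/(1 − |Γ|) = 1.63/0.367

VSWR ≈ 4.46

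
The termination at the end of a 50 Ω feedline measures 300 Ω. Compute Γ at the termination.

Γ = (Z_L − Z_0)/(Z_L + Z_0) = (300 − 50)/(300 + 50) = 250/350

Γ = 0.714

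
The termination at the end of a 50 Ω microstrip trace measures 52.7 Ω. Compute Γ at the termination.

Γ = 0.0263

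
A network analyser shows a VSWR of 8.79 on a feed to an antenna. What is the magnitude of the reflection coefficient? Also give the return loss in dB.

|Γ| ≈ 0.796; return loss ≈ 1.98 dB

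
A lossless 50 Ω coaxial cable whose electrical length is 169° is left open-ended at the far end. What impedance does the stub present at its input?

tan(βl) = -0.194
For an open-ended stub, Z_in = −jZ_0·cot(βl) = −jZ_0/tan(βl)

Z_in ≈ +j257 Ω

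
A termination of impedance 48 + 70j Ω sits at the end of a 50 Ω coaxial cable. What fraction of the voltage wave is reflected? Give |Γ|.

|Γ| ≈ 0.581

Γ = (Z_L − Z_0)/(Z_L + Z_0) = (-2 + j70)/(98 + j70)
|Γ| = 70/120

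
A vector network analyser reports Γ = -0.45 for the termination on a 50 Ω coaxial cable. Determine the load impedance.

Z_L ≈ 19 Ω

Z_L = Z_0·(1 + Γ)/(1 − Γ) = 50·(0.55)/(1.45)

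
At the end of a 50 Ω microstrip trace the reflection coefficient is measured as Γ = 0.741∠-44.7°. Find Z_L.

Z_L = Z_0·(1 + Γ)/(1 − Γ) = 50·(1.53 − j0.521)/(0.473 + j0.521)

Z_L ≈ 45.5 − j105 Ω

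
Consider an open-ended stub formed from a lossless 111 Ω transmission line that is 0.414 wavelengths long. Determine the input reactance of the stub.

βl = 2π × 0.414 = 149°
tan(βl) = -0.6
For an open-ended stub, Z_in = −jZ_0·cot(βl) = −jZ_0/tan(βl)

X_in ≈ 185 Ω (inductive)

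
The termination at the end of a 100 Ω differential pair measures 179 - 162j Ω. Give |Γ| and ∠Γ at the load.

Γ ≈ 0.559 ∠ -33.9°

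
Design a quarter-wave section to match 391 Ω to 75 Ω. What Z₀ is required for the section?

Z_qwt ≈ 171 Ω

Z_qwt = √(Z_0·R_L) = √(75 × 391) = √29320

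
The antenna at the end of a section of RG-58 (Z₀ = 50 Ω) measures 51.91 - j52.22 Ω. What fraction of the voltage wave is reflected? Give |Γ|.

Γ = (Z_L − Z_0)/(Z_L + Z_0) = (1.91 − j52.22)/(101.9 − j52.22)
|Γ| = 52.3/115

|Γ| ≈ 0.456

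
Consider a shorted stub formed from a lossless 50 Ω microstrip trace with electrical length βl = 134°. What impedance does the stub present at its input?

Z_in ≈ −j51.8 Ω

tan(βl) = -1.04
For a shorted stub, Z_in = jZ_0·tan(βl)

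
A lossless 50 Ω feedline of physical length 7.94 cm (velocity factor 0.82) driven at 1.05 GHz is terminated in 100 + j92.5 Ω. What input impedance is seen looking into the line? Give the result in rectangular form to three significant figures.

λ = v/f = 0.82·c / 1.05 GHz = 0.234 m
βl = 2π·l/λ = 2π × 0.339 = 122°
tan(βl) = tan(122°) = -1.6
Z_in = Z_0·(Z_L + jZ_0·tanβl)/(Z_0 + jZ_L·tanβl)
     = 50·(100 + j12.5)/(198 − j160)

Z_in ≈ 13.7 + j14.3 Ω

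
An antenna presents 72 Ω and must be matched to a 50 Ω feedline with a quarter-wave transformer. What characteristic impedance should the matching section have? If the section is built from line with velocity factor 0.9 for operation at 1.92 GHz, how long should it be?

Z_qwt ≈ 60 Ω; length ≈ 3.52 cm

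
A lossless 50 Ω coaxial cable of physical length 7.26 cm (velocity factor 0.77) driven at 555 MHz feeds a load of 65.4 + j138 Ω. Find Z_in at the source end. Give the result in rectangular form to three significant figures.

λ = v/f = 0.77·c / 555 MHz = 0.416 m
βl = 2π·l/λ = 2π × 0.174 = 62.8°
tan(βl) = tan(62.8°) = 1.95
Z_in = Z_0·(Z_L + jZ_0·tanβl)/(Z_0 + jZ_L·tanβl)
     = 50·(65.4 + j235)/(-218 + j127)

Z_in ≈ 12.2 − j46.7 Ω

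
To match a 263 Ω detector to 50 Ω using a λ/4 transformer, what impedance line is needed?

Z_qwt ≈ 115 Ω

Z_qwt = √(Z_0·R_L) = √(50 × 263) = √13150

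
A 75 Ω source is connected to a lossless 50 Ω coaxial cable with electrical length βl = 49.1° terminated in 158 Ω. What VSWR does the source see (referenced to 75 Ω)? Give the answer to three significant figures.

tan(βl) = 1.15
Z_in = Z_0·(Z_L + jZ_0·tanβl)/(Z_0 + jZ_L·tanβl) = 25.8 − j36.3 Ω
Γ_s = (Z_in − Z_s)/(Z_in + Z_s) = (-49.2 − j36.3)/(101 − j36.3), |Γ_s| = 0.571
VSWR = (1 + |Γ_s|)/(1 − |Γ_s|)

VSWR ≈ 3.66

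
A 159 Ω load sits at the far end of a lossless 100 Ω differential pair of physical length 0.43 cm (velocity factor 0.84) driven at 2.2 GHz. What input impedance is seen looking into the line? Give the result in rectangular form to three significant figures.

λ = v/f = 0.84·c / 2.2 GHz = 0.115 m
βl = 2π·l/λ = 2π × 0.0375 = 13.5°
tan(βl) = tan(13.5°) = 0.24
Z_in = Z_0·(Z_L + jZ_0·tanβl)/(Z_0 + jZ_L·tanβl)
     = 100·(159 + j24)/(100 + j38.2)

Z_in ≈ 147 − j32 Ω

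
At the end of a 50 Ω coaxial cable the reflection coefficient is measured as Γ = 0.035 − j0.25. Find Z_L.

Z_L = Z_0·(1 + Γ)/(1 − Γ) = 50·(1.03 − j0.25)/(0.965 + j0.25)

Z_L ≈ 47.1 − j25.2 Ω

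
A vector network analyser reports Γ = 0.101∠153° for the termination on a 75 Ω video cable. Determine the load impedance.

Z_L ≈ 62.4 + j5.78 Ω

Z_L = Z_0·(1 + Γ)/(1 − Γ) = 75·(0.91 + j0.0459)/(1.09 − j0.0459)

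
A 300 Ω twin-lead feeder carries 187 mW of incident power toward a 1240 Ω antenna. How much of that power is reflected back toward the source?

Γ = (1240 − 300)/(1240 + 300) = 0.61
|Γ|² = 0.373
P_refl = |Γ|²·P_inc = 69.7 mW, P_del = (1 − |Γ|²)·P_inc = 117 mW

P_reflected ≈ 69.7 mW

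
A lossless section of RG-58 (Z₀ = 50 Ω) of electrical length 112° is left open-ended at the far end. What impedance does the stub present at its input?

Z_in ≈ +j20.2 Ω

tan(βl) = -2.48
For an open-ended stub, Z_in = −jZ_0·cot(βl) = −jZ_0/tan(βl)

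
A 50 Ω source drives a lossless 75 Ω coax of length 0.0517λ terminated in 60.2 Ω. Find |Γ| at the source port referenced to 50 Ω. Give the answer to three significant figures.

|Γ| ≈ 0.133

βl = 2π × 0.0517 = 18.6°
tan(βl) = 0.337
Z_in = Z_0·(Z_L + jZ_0·tanβl)/(Z_0 + jZ_L·tanβl) = 62.5 + j8.37 Ω
Γ_s = (Z_in − Z_s)/(Z_in + Z_s) = (12.5 + j8.37)/(112 + j8.37), |Γ_s| = 0.133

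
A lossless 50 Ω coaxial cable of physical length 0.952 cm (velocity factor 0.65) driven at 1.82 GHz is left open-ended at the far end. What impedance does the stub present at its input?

λ = v/f = 0.65·c / 1.82 GHz = 0.107 m
βl = 2π·l/λ = 2π × 0.0889 = 32°
tan(βl) = 0.625
For an open-ended stub, Z_in = −jZ_0·cot(βl) = −jZ_0/tan(βl)

Z_in ≈ −j80.1 Ω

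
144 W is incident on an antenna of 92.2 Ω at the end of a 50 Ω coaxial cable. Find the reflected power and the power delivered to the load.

P_reflected ≈ 12.7 W; P_delivered ≈ 131 W

Γ = (92.2 − 50)/(92.2 + 50) = 0.297
|Γ|² = 0.0881
P_refl = |Γ|²·P_inc = 12.7 W, P_del = (1 − |Γ|²)·P_inc = 131 W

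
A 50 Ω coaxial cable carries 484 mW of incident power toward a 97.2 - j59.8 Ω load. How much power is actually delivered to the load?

P_delivered ≈ 373 mW

|Γ| = |(47.2 − j59.8)/(147.2 − j59.8)| = 0.479
|Γ|² = 0.23
P_refl = |Γ|²·P_inc = 111 mW, P_del = (1 − |Γ|²)·P_inc = 373 mW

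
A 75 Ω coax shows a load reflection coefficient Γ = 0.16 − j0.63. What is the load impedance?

Z_L = Z_0·(1 + Γ)/(1 − Γ) = 75·(1.16 − j0.63)/(0.84 + j0.63)

Z_L ≈ 39.3 − j85.7 Ω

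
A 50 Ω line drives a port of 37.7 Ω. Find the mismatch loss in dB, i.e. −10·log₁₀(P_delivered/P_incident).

Γ = (37.7 − 50)/(37.7 + 50) = -0.14
|Γ|² = 0.0197, so P_del/P_inc = 1 − |Γ|² = 0.98
ML = −10·log₁₀(1 − |Γ|²)

mismatch loss ≈ 0.0863 dB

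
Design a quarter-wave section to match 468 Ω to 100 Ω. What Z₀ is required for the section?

Z_qwt = √(Z_0·R_L) = √(100 × 468) = √46800

Z_qwt ≈ 216 Ω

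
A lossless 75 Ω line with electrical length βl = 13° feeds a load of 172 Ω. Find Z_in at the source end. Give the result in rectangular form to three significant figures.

Z_in ≈ 142 − j57.6 Ω

tan(βl) = tan(13°) = 0.231
Z_in = Z_0·(Z_L + jZ_0·tanβl)/(Z_0 + jZ_L·tanβl)
     = 75·(172 + j17.3)/(75 + j39.7)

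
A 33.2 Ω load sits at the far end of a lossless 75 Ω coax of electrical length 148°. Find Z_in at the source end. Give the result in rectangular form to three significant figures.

tan(βl) = tan(148°) = -0.625
Z_in = Z_0·(Z_L + jZ_0·tanβl)/(Z_0 + jZ_L·tanβl)
     = 75·(33.2 − j46.9)/(75 − j20.7)

Z_in ≈ 42.9 − j35 Ω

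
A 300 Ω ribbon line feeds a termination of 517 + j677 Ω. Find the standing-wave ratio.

VSWR ≈ 5.06

Γ = (Z_L − Z_0)/(Z_L + Z_0) = (217 + j677)/(817 + j677)
|Γ| = 711/1060 = 0.67
VSWR = (1 + |Γ|)/(1 − |Γ|) = 1.67/0.33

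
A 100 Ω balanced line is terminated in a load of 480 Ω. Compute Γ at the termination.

Γ = 0.655

Γ = (Z_L − Z_0)/(Z_L + Z_0) = (480 − 100)/(480 + 100) = 380/580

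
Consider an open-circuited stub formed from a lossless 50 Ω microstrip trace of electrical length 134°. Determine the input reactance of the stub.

X_in ≈ 48.3 Ω (inductive)

tan(βl) = -1.04
For an open-circuited stub, Z_in = −jZ_0·cot(βl) = −jZ_0/tan(βl)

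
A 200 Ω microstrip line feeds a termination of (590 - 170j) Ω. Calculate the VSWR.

VSWR ≈ 3.22

Γ = (Z_L − Z_0)/(Z_L + Z_0) = (390 − j170)/(790 − j170)
|Γ| = 425/808 = 0.526
VSWR = (1 + |Γ|)/(1 − |Γ|) = 1.53/0.474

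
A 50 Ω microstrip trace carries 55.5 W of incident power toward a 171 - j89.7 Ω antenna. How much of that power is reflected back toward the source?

|Γ| = |(121 − j89.7)/(221 − j89.7)| = 0.632
|Γ|² = 0.399
P_refl = |Γ|²·P_inc = 22.1 W, P_del = (1 − |Γ|²)·P_inc = 33.4 W

P_reflected ≈ 22.1 W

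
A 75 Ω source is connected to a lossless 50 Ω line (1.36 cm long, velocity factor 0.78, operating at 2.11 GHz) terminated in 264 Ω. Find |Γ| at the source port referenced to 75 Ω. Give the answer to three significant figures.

λ = v/f = 0.78·c / 2.11 GHz = 0.111 m
βl = 2π·l/λ = 2π × 0.123 = 44.1°
tan(βl) = 0.971
Z_in = Z_0·(Z_L + jZ_0·tanβl)/(Z_0 + jZ_L·tanβl) = 18.8 − j47.8 Ω
Γ_s = (Z_in − Z_s)/(Z_in + Z_s) = (-56.2 − j47.8)/(93.8 − j47.8), |Γ_s| = 0.701

|Γ| ≈ 0.701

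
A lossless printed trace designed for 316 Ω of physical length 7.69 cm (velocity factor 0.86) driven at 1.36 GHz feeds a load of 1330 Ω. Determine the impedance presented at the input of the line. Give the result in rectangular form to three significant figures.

Z_in ≈ 213 + j392 Ω

λ = v/f = 0.86·c / 1.36 GHz = 0.19 m
βl = 2π·l/λ = 2π × 0.405 = 146°
tan(βl) = tan(146°) = -0.676
Z_in = Z_0·(Z_L + jZ_0·tanβl)/(Z_0 + jZ_L·tanβl)
     = 316·(1330 − j214)/(316 − j899)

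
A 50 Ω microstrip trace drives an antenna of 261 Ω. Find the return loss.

Γ = (261 − 50)/(261 + 50) = 0.678
RL = −20·log₁₀|Γ| = −20·log₁₀(0.678)

RL ≈ 3.37 dB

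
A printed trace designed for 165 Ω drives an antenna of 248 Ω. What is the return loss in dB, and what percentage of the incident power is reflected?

RL ≈ 13.9 dB; 4.04% of incident power reflected

Γ = (248 − 165)/(248 + 165) = 0.201
RL = −20·log₁₀(0.201) = 13.9 dB
P_refl/P_inc = |Γ|² = 0.0404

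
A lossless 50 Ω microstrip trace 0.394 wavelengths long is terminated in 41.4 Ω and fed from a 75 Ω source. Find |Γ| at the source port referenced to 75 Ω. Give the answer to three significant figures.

|Γ| ≈ 0.239

βl = 2π × 0.394 = 142°
tan(βl) = -0.786
Z_in = Z_0·(Z_L + jZ_0·tanβl)/(Z_0 + jZ_L·tanβl) = 47 − j8.68 Ω
Γ_s = (Z_in − Z_s)/(Z_in + Z_s) = (-28 − j8.68)/(122 − j8.68), |Γ_s| = 0.239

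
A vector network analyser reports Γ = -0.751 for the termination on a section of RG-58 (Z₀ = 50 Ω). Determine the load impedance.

Z_L ≈ 7.11 Ω

Z_L = Z_0·(1 + Γ)/(1 − Γ) = 50·(0.249)/(1.75)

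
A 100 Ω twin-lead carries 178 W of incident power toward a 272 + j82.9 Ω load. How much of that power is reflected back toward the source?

|Γ| = |(172 + j82.9)/(372 + j82.9)| = 0.501
|Γ|² = 0.251
P_refl = |Γ|²·P_inc = 44.7 W, P_del = (1 − |Γ|²)·P_inc = 133 W

P_reflected ≈ 44.7 W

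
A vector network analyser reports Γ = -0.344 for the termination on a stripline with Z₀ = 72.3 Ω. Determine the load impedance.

Z_L = Z_0·(1 + Γ)/(1 − Γ) = 72.3·(0.656)/(1.34)

Z_L ≈ 35.3 Ω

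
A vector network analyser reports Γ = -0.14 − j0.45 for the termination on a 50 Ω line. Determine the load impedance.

Z_L ≈ 25.9 − j30 Ω

Z_L = Z_0·(1 + Γ)/(1 − Γ) = 50·(0.86 − j0.45)/(1.14 + j0.45)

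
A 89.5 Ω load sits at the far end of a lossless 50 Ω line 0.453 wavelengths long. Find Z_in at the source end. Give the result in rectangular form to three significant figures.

βl = 2π × 0.453 = 163°
tan(βl) = tan(163°) = -0.304
Z_in = Z_0·(Z_L + jZ_0·tanβl)/(Z_0 + jZ_L·tanβl)
     = 50·(89.5 − j15.2)/(50 − j27.2)

Z_in ≈ 75.4 + j25.9 Ω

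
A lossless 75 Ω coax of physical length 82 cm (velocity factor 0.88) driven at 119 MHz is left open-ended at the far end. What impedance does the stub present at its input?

Z_in ≈ +j70.1 Ω

λ = v/f = 0.88·c / 119 MHz = 2.22 m
βl = 2π·l/λ = 2π × 0.37 = 133°
tan(βl) = -1.07
For an open-ended stub, Z_in = −jZ_0·cot(βl) = −jZ_0/tan(βl)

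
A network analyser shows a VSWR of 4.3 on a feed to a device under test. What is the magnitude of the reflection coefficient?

|Γ| ≈ 0.623

|Γ| = (S − 1)/(S + 1) = (4.3 − 1)/(4.3 + 1) = 3.3/5.3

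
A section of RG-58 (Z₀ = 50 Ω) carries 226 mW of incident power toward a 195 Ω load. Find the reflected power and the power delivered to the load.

P_reflected ≈ 79.2 mW; P_delivered ≈ 147 mW

Γ = (195 − 50)/(195 + 50) = 0.592
|Γ|² = 0.35
P_refl = |Γ|²·P_inc = 79.2 mW, P_del = (1 − |Γ|²)·P_inc = 147 mW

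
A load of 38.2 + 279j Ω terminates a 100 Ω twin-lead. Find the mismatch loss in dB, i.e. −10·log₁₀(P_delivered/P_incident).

Γ = (-61.8 + j279)/(138.2 + j279), |Γ| = 0.918
|Γ|² = 0.842, so P_del/P_inc = 1 − |Γ|² = 0.158
ML = −10·log₁₀(1 − |Γ|²)

mismatch loss ≈ 8.02 dB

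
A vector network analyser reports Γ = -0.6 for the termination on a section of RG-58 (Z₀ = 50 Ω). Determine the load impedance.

Z_L = Z_0·(1 + Γ)/(1 − Γ) = 50·(0.4)/(1.6)

Z_L ≈ 12.5 Ω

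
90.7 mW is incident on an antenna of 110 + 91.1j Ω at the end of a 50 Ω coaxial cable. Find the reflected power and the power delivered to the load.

|Γ| = |(60 + j91.1)/(160 + j91.1)| = 0.592
|Γ|² = 0.351
P_refl = |Γ|²·P_inc = 31.8 mW, P_del = (1 − |Γ|²)·P_inc = 58.9 mW

P_reflected ≈ 31.8 mW; P_delivered ≈ 58.9 mW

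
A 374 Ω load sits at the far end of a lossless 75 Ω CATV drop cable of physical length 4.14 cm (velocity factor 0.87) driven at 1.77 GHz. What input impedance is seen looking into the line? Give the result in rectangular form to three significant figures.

Z_in ≈ 15.6 + j14.1 Ω

λ = v/f = 0.87·c / 1.77 GHz = 0.147 m
βl = 2π·l/λ = 2π × 0.281 = 101°
tan(βl) = tan(101°) = -5.11
Z_in = Z_0·(Z_L + jZ_0·tanβl)/(Z_0 + jZ_L·tanβl)
     = 75·(374 − j383)/(75 − j1910)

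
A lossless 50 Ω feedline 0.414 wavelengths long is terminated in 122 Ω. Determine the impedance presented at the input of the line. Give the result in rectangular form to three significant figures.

Z_in ≈ 52.8 + j47.3 Ω

βl = 2π × 0.414 = 149°
tan(βl) = tan(149°) = -0.6
Z_in = Z_0·(Z_L + jZ_0·tanβl)/(Z_0 + jZ_L·tanβl)
     = 50·(122 − j30)/(50 − j73.2)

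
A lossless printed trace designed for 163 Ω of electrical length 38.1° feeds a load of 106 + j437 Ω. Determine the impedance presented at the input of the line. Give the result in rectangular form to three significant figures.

Z_in ≈ 116 − j459 Ω

tan(βl) = tan(38.1°) = 0.784
Z_in = Z_0·(Z_L + jZ_0·tanβl)/(Z_0 + jZ_L·tanβl)
     = 163·(106 + j565)/(-180 + j83.1)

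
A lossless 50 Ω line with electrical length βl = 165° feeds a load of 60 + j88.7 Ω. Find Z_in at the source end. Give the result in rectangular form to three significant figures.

tan(βl) = tan(165°) = -0.268
Z_in = Z_0·(Z_L + jZ_0·tanβl)/(Z_0 + jZ_L·tanβl)
     = 50·(60 + j75.3)/(73.8 − j16.1)

Z_in ≈ 28.2 + j57.2 Ω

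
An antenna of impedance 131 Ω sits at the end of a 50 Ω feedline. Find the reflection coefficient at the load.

Γ = 0.448

Γ = (Z_L − Z_0)/(Z_L + Z_0) = (131 − 50)/(131 + 50) = 81/181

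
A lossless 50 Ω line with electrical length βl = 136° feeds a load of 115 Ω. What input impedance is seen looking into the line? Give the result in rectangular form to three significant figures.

tan(βl) = tan(136°) = -0.966
Z_in = Z_0·(Z_L + jZ_0·tanβl)/(Z_0 + jZ_L·tanβl)
     = 50·(115 − j48.3)/(50 − j111)

Z_in ≈ 37.5 + j34.9 Ω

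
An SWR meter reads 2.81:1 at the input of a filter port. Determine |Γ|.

|Γ| = (S − 1)/(S + 1) = (2.81 − 1)/(2.81 + 1) = 1.81/3.81

|Γ| ≈ 0.475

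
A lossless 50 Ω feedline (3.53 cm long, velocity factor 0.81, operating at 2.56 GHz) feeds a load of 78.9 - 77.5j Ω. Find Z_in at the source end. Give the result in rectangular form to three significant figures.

λ = v/f = 0.81·c / 2.56 GHz = 0.0949 m
βl = 2π·l/λ = 2π × 0.372 = 134°
tan(βl) = tan(134°) = -1.04
Z_in = Z_0·(Z_L + jZ_0·tanβl)/(Z_0 + jZ_L·tanβl)
     = 50·(78.9 − j129)/(-30.6 − j82.1)

Z_in ≈ 53.5 + j68 Ω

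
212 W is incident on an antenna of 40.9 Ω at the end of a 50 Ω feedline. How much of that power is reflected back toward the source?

Γ = (40.9 − 50)/(40.9 + 50) = -0.1
|Γ|² = 0.01
P_refl = |Γ|²·P_inc = 2.12 W, P_del = (1 − |Γ|²)·P_inc = 210 W

P_reflected ≈ 2.12 W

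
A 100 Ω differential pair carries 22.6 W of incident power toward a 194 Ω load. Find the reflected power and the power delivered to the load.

Γ = (194 − 100)/(194 + 100) = 0.32
|Γ|² = 0.102
P_refl = |Γ|²·P_inc = 2.31 W, P_del = (1 − |Γ|²)·P_inc = 20.3 W

P_reflected ≈ 2.31 W; P_delivered ≈ 20.3 W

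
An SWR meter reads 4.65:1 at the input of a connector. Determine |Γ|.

|Γ| ≈ 0.646

|Γ| = (S − 1)/(S + 1) = (4.65 − 1)/(4.65 + 1) = 3.65/5.65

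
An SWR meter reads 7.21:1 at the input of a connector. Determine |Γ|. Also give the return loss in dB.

|Γ| ≈ 0.756; return loss ≈ 2.43 dB

|Γ| = (S − 1)/(S + 1) = (7.21 − 1)/(7.21 + 1) = 6.21/8.21
RL = −20·log₁₀|Γ| = −20·log₁₀(0.756)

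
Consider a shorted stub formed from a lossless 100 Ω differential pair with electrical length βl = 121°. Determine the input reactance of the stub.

tan(βl) = -1.66
For a shorted stub, Z_in = jZ_0·tan(βl)

X_in ≈ -166 Ω (capacitive)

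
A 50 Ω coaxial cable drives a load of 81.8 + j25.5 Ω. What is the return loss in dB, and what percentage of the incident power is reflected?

RL ≈ 10.4 dB; 9.22% of incident power reflected

Γ = (31.8 + j25.5)/(131.8 + j25.5), |Γ| = 0.304
RL = −20·log₁₀(0.304) = 10.4 dB
P_refl/P_inc = |Γ|² = 0.0922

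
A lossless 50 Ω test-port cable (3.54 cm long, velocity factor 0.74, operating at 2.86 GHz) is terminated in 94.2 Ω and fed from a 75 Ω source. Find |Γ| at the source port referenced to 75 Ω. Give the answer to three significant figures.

|Γ| ≈ 0.181

λ = v/f = 0.74·c / 2.86 GHz = 0.0776 m
βl = 2π·l/λ = 2π × 0.456 = 164°
tan(βl) = -0.283
Z_in = Z_0·(Z_L + jZ_0·tanβl)/(Z_0 + jZ_L·tanβl) = 79.2 + j28.1 Ω
Γ_s = (Z_in − Z_s)/(Z_in + Z_s) = (4.19 + j28.1)/(154 + j28.1), |Γ_s| = 0.181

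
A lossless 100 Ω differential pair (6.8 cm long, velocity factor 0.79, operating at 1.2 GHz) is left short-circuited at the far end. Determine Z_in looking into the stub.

λ = v/f = 0.79·c / 1.2 GHz = 0.198 m
βl = 2π·l/λ = 2π × 0.344 = 124°
tan(βl) = -1.49
For a short-circuited stub, Z_in = jZ_0·tan(βl)

Z_in ≈ −j149 Ω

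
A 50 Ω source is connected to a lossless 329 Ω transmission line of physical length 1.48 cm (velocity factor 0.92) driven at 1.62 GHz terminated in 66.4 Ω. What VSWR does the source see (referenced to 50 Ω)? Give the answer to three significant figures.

VSWR ≈ 10.2

λ = v/f = 0.92·c / 1.62 GHz = 0.17 m
βl = 2π·l/λ = 2π × 0.0869 = 31.3°
tan(βl) = 0.607
Z_in = Z_0·(Z_L + jZ_0·tanβl)/(Z_0 + jZ_L·tanβl) = 89.5 + j189 Ω
Γ_s = (Z_in − Z_s)/(Z_in + Z_s) = (39.5 + j189)/(140 + j189), |Γ_s| = 0.822
VSWR = (1 + |Γ_s|)/(1 − |Γ_s|)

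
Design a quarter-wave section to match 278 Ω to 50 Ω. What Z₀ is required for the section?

Z_qwt = √(Z_0·R_L) = √(50 × 278) = √13900

Z_qwt ≈ 118 Ω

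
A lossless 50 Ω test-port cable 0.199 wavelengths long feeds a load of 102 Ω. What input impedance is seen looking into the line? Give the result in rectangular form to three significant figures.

βl = 2π × 0.199 = 71.6°
tan(βl) = tan(71.6°) = 3.01
Z_in = Z_0·(Z_L + jZ_0·tanβl)/(Z_0 + jZ_L·tanβl)
     = 50·(102 + j151)/(50 + j307)

Z_in ≈ 26.5 − j12.3 Ω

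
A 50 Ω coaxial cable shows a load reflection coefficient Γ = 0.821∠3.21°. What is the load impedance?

Z_L = Z_0·(1 + Γ)/(1 − Γ) = 50·(1.82 + j0.046)/(0.18 − j0.046)

Z_L ≈ 471 + j133 Ω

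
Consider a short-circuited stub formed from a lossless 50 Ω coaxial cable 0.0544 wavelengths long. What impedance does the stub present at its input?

βl = 2π × 0.0544 = 19.6°
tan(βl) = 0.356
For a short-circuited stub, Z_in = jZ_0·tan(βl)

Z_in ≈ +j17.8 Ω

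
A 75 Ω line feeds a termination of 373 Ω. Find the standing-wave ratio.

VSWR ≈ 4.97

Γ = (373 − 75)/(373 + 75) = 0.665
VSWR = (1 + 0.665)/(1 − 0.665)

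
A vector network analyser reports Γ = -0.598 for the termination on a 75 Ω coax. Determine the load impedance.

Z_L ≈ 18.9 Ω

Z_L = Z_0·(1 + Γ)/(1 − Γ) = 75·(0.402)/(1.6)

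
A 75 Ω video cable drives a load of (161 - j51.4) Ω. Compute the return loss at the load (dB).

Γ = (86 − j51.4)/(236 − j51.4), |Γ| = 0.415
RL = −20·log₁₀|Γ| = −20·log₁₀(0.415)

RL ≈ 7.64 dB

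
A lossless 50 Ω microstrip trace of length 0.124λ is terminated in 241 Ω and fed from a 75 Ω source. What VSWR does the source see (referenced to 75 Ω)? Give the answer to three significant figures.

VSWR ≈ 5.23

βl = 2π × 0.124 = 44.6°
tan(βl) = 0.988
Z_in = Z_0·(Z_L + jZ_0·tanβl)/(Z_0 + jZ_L·tanβl) = 20.1 − j46.4 Ω
Γ_s = (Z_in − Z_s)/(Z_in + Z_s) = (-54.9 − j46.4)/(95.1 − j46.4), |Γ_s| = 0.679
VSWR = (1 + |Γ_s|)/(1 − |Γ_s|)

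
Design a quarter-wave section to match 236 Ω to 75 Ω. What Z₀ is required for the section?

Z_qwt ≈ 133 Ω

Z_qwt = √(Z_0·R_L) = √(75 × 236) = √17700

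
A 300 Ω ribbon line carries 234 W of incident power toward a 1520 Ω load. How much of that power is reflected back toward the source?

P_reflected ≈ 105 W

Γ = (1520 − 300)/(1520 + 300) = 0.67
|Γ|² = 0.449
P_refl = |Γ|²·P_inc = 105 W, P_del = (1 − |Γ|²)·P_inc = 129 W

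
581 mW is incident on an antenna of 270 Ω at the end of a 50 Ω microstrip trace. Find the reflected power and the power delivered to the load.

Γ = (270 − 50)/(270 + 50) = 0.688
|Γ|² = 0.473
P_refl = |Γ|²·P_inc = 275 mW, P_del = (1 − |Γ|²)·P_inc = 306 mW

P_reflected ≈ 275 mW; P_delivered ≈ 306 mW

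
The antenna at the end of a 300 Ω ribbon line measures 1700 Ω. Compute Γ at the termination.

Γ = (Z_L − Z_0)/(Z_L + Z_0) = (1700 − 300)/(1700 + 300) = 1400/2000

Γ = 0.7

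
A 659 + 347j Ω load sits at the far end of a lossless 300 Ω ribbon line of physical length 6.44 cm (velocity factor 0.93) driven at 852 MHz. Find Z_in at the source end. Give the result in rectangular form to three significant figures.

Z_in ≈ 135 − j154 Ω

λ = v/f = 0.93·c / 852 MHz = 0.327 m
βl = 2π·l/λ = 2π × 0.197 = 70.8°
tan(βl) = tan(70.8°) = 2.87
Z_in = Z_0·(Z_L + jZ_0·tanβl)/(Z_0 + jZ_L·tanβl)
     = 300·(659 + j1210)/(-696 + j1890)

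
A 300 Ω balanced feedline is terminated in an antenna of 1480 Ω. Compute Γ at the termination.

Γ = 0.663

Γ = (Z_L − Z_0)/(Z_L + Z_0) = (1480 − 300)/(1480 + 300) = 1180/1780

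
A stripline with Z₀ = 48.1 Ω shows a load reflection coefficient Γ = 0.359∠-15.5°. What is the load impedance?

Z_L = Z_0·(1 + Γ)/(1 − Γ) = 48.1·(1.35 − j0.0959)/(0.654 + j0.0959)

Z_L ≈ 95.9 − j21.1 Ω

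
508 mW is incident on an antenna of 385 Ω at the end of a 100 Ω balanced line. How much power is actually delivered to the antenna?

Γ = (385 − 100)/(385 + 100) = 0.588
|Γ|² = 0.345
P_refl = |Γ|²·P_inc = 175 mW, P_del = (1 − |Γ|²)·P_inc = 333 mW

P_delivered ≈ 333 mW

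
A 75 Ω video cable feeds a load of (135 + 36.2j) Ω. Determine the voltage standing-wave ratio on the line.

VSWR ≈ 1.98

Γ = (Z_L − Z_0)/(Z_L + Z_0) = (60 + j36.2)/(210 + j36.2)
|Γ| = 70.1/213 = 0.329
VSWR = (1 + |Γ|)/(1 − |Γ|) = 1.33/0.671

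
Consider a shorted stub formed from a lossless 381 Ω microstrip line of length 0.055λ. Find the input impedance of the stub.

Z_in ≈ +j137 Ω

βl = 2π × 0.055 = 19.8°
tan(βl) = 0.36
For a shorted stub, Z_in = jZ_0·tan(βl)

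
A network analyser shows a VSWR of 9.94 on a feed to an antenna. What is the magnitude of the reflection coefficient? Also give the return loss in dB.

|Γ| ≈ 0.817; return loss ≈ 1.75 dB

|Γ| = (S − 1)/(S + 1) = (9.94 − 1)/(9.94 + 1) = 8.94/10.9
RL = −20·log₁₀|Γ| = −20·log₁₀(0.817)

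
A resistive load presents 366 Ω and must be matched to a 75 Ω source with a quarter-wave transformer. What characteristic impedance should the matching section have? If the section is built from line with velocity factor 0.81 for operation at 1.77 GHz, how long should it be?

Z_qwt ≈ 166 Ω; length ≈ 3.43 cm

Z_qwt = √(Z_0·R_L) = √(75 × 366) = √27450
λ = 0.81·c/f = 0.137 m, so l = λ/4 = 0.0343 m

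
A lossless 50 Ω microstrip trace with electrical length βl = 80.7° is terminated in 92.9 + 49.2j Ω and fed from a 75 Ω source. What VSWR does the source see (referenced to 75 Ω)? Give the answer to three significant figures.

VSWR ≈ 3.46

tan(βl) = 6.11
Z_in = Z_0·(Z_L + jZ_0·tanβl)/(Z_0 + jZ_L·tanβl) = 23.1 − j18.4 Ω
Γ_s = (Z_in − Z_s)/(Z_in + Z_s) = (-51.9 − j18.4)/(98.1 − j18.4), |Γ_s| = 0.551
VSWR = (1 + |Γ_s|)/(1 − |Γ_s|)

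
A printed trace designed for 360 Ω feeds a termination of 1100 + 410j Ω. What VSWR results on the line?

Γ = (Z_L − Z_0)/(Z_L + Z_0) = (740 + j410)/(1460 + j410)
|Γ| = 846/1520 = 0.558
VSWR = (1 + |Γ|)/(1 − |Γ|) = 1.56/0.442

VSWR ≈ 3.52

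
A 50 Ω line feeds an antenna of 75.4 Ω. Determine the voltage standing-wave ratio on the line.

Γ = (75.4 − 50)/(75.4 + 50) = 0.203
VSWR = (1 + 0.203)/(1 − 0.203)

VSWR ≈ 1.51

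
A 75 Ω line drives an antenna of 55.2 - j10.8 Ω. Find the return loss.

Γ = (-19.8 − j10.8)/(130.2 − j10.8), |Γ| = 0.173
RL = −20·log₁₀|Γ| = −20·log₁₀(0.173)

RL ≈ 15.3 dB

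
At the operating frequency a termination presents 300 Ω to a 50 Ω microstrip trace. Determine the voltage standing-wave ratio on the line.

For a purely resistive load, VSWR = R_L/Z_0 or Z_0/R_L (whichever > 1) = 300/50

VSWR ≈ 6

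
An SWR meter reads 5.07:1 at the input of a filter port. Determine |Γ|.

|Γ| = (S − 1)/(S + 1) = (5.07 − 1)/(5.07 + 1) = 4.07/6.07

|Γ| ≈ 0.671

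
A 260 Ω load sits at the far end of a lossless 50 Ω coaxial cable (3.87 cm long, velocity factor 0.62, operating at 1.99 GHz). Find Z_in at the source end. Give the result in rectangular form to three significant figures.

Z_in ≈ 33 + j72.8 Ω

λ = v/f = 0.62·c / 1.99 GHz = 0.0935 m
βl = 2π·l/λ = 2π × 0.414 = 149°
tan(βl) = tan(149°) = -0.599
Z_in = Z_0·(Z_L + jZ_0·tanβl)/(Z_0 + jZ_L·tanβl)
     = 50·(260 − j30)/(50 − j156)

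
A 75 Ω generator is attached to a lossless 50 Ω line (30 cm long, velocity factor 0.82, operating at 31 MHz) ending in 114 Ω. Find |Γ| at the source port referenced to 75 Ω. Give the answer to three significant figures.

|Γ| ≈ 0.248

λ = v/f = 0.82·c / 31 MHz = 7.94 m
βl = 2π·l/λ = 2π × 0.0378 = 13.6°
tan(βl) = 0.242
Z_in = Z_0·(Z_L + jZ_0·tanβl)/(Z_0 + jZ_L·tanβl) = 92.5 − j39 Ω
Γ_s = (Z_in − Z_s)/(Z_in + Z_s) = (17.5 − j39)/(167 − j39), |Γ_s| = 0.248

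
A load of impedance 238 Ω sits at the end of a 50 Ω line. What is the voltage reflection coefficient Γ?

Γ = (Z_L − Z_0)/(Z_L + Z_0) = (238 − 50)/(238 + 50) = 188/288

Γ = 0.653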